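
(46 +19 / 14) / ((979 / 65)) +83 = 1180693 / 13706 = 86.14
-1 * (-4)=4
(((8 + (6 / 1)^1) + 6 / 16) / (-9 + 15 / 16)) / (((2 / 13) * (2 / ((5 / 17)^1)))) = -7475 / 4386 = -1.70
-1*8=-8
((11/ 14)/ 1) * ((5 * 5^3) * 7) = 6875/ 2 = 3437.50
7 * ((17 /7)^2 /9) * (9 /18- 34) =-19363 /126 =-153.67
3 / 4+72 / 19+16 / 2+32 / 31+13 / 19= 14.26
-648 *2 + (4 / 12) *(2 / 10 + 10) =-6463 / 5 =-1292.60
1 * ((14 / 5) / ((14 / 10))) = 2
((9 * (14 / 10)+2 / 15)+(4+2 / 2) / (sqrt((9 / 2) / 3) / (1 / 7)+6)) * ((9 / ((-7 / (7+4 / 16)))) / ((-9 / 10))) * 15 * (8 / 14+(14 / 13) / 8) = 37265 * sqrt(6) / 728+6670435 / 5096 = 1434.34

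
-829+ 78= -751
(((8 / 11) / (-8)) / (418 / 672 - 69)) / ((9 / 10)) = 224 / 151635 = 0.00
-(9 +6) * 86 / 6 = -215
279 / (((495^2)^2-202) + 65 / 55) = 3069 / 660409754666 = 0.00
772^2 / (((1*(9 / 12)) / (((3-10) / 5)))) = -16687552 / 15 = -1112503.47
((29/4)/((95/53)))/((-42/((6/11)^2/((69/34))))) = -26129/1850695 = -0.01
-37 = -37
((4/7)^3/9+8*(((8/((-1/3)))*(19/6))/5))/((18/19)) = -17827472/138915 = -128.33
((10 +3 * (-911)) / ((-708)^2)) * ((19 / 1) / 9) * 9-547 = -274243145 / 501264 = -547.10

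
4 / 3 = 1.33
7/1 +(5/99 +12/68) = 12163/1683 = 7.23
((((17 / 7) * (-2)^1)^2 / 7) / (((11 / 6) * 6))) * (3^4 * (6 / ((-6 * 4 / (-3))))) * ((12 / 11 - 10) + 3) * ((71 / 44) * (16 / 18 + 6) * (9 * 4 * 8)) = -160752412080 / 456533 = -352115.65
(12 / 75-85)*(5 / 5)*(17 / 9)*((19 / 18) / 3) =-228361 / 4050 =-56.39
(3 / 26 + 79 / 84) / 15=1153 / 16380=0.07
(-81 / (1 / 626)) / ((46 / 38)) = -41887.57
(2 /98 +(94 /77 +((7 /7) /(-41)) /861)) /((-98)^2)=0.00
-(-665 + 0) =665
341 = 341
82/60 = 41/30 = 1.37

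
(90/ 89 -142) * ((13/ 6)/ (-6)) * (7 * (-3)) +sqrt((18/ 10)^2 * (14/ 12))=-285467/ 267 +3 * sqrt(42)/ 10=-1067.22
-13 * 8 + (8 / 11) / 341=-390096 / 3751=-104.00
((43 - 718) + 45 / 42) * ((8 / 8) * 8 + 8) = -75480 / 7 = -10782.86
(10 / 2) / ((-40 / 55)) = -6.88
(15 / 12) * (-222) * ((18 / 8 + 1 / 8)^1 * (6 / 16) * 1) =-247.15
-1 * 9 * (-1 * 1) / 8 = 9 / 8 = 1.12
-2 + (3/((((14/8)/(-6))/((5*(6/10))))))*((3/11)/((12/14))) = -130/11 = -11.82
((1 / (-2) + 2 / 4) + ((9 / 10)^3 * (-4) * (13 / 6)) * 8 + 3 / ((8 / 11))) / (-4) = 46419 / 4000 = 11.60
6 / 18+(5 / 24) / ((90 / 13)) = 157 / 432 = 0.36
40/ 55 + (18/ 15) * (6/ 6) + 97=5441/ 55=98.93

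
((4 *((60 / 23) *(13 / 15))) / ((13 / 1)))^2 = 0.48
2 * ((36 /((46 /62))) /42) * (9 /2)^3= 67797 /322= 210.55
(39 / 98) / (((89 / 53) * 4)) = 2067 / 34888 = 0.06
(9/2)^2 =81/4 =20.25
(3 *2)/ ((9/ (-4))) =-8/ 3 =-2.67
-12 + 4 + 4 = -4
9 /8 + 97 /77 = 1469 /616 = 2.38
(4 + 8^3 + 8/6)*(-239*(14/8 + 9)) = -3987476/3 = -1329158.67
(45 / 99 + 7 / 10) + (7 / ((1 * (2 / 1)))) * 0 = 127 / 110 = 1.15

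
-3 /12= -0.25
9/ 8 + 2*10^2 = 1609/ 8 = 201.12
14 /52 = 7 /26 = 0.27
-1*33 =-33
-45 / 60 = -3 / 4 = -0.75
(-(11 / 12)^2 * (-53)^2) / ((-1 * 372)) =339889 / 53568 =6.35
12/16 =3/4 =0.75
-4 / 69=-0.06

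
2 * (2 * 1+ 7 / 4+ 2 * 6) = 63 / 2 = 31.50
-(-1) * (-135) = -135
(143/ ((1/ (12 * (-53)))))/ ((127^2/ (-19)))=1728012/ 16129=107.14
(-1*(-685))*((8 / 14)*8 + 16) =98640 / 7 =14091.43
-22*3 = -66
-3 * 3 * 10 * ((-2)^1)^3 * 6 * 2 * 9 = 77760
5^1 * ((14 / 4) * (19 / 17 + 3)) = 1225 / 17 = 72.06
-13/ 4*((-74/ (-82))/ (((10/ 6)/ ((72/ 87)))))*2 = -2.91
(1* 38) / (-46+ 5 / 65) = -494 / 597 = -0.83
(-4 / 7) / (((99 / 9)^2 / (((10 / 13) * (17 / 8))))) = -85 / 11011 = -0.01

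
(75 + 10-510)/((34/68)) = -850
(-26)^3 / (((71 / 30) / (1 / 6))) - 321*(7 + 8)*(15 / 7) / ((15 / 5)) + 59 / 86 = -199876387 / 42742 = -4676.35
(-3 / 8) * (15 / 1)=-45 / 8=-5.62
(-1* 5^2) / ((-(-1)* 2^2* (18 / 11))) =-275 / 72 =-3.82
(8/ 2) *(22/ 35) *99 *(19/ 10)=82764/ 175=472.94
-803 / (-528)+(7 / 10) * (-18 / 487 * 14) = 135419 / 116880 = 1.16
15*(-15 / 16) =-225 / 16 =-14.06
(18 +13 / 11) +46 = 65.18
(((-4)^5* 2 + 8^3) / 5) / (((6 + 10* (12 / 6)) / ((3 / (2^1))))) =-1152 / 65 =-17.72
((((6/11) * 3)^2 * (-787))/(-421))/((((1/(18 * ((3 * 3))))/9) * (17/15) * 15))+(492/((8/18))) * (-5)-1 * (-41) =-4386015014/865997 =-5064.70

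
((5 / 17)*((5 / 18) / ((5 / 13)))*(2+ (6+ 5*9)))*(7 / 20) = 4823 / 1224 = 3.94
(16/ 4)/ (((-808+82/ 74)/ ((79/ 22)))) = -5846/ 328405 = -0.02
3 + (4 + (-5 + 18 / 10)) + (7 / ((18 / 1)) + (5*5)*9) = 20627 / 90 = 229.19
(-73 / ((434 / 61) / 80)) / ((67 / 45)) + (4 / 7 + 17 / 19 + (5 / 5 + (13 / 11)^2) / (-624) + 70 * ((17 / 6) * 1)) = -3665751201185 / 10428650232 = -351.51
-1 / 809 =-0.00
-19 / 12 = -1.58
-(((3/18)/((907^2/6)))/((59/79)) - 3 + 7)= -194145243/48536291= -4.00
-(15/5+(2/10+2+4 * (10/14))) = -282/35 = -8.06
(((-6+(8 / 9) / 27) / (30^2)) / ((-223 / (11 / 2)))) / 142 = 0.00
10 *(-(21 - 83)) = 620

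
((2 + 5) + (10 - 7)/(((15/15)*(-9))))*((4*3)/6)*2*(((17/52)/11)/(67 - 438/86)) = 7310/570999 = 0.01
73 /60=1.22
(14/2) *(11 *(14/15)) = 71.87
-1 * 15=-15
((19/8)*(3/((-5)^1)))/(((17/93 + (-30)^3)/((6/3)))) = 279/2643140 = 0.00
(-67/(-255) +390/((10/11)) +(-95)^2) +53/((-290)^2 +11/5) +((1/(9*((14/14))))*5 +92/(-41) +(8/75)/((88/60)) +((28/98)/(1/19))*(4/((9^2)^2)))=142823099197729121/15109316763255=9452.65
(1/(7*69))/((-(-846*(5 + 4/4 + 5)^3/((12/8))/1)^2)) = -0.00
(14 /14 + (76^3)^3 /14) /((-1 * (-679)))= 42295321923289095 /4753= 8898658094527.48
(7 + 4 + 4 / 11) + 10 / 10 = 136 / 11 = 12.36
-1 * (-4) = 4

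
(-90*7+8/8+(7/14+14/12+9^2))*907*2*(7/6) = -10406011/9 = -1156223.44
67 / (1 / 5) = 335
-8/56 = -1/7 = -0.14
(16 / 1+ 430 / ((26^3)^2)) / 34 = 2471326423 / 5251568192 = 0.47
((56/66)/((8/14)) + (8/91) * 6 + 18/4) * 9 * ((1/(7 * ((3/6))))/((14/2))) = 117339/49049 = 2.39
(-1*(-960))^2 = 921600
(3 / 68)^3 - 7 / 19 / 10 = -1097947 / 29871040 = -0.04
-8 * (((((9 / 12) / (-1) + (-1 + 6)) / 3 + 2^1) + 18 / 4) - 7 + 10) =-262 / 3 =-87.33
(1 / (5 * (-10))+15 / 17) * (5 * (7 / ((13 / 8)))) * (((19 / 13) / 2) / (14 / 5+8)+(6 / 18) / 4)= 1087772 / 387855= 2.80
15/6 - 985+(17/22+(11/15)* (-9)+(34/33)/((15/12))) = -162938/165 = -987.50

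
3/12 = 0.25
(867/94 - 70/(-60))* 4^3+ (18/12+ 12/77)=14474995/21714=666.62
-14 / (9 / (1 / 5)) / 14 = -1 / 45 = -0.02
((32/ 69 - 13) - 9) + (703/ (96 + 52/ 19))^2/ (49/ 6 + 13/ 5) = -34734618271/ 2064114024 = -16.83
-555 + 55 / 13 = -7160 / 13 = -550.77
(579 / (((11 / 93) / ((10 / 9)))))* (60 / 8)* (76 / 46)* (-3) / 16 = -25577325 / 2024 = -12637.02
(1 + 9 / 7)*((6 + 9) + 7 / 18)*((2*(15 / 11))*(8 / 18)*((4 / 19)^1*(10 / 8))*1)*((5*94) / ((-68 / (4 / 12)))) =-52076000 / 2014551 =-25.85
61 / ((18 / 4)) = 122 / 9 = 13.56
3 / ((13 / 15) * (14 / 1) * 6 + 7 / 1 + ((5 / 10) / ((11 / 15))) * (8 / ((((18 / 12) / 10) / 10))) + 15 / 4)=660 / 98381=0.01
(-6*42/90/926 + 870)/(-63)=-13.81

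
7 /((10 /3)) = 21 /10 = 2.10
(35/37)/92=35/3404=0.01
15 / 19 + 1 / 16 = 259 / 304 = 0.85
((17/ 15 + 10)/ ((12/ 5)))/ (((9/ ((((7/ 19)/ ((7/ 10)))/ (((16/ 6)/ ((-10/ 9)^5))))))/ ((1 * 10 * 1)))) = -52187500/ 30292137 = -1.72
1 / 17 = 0.06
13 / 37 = 0.35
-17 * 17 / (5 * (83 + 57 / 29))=-8381 / 12320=-0.68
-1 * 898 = -898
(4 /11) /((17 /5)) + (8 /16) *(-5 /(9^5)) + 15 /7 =347792065 /154590282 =2.25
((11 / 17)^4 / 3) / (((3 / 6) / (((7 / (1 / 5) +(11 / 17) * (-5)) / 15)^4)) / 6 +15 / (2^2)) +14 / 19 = 90345017200910 / 120074682176659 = 0.75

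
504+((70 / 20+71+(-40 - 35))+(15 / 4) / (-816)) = 547803 / 1088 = 503.50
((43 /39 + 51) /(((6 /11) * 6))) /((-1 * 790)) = -2794 /138645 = -0.02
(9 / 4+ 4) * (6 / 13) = 2.88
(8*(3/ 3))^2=64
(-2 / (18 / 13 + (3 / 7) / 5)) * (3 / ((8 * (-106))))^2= -1365 / 80180096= -0.00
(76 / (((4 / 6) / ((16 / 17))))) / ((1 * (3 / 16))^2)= 3051.92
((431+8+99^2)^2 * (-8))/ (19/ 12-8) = 10066329600/ 77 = 130731553.25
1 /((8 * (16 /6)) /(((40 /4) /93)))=0.01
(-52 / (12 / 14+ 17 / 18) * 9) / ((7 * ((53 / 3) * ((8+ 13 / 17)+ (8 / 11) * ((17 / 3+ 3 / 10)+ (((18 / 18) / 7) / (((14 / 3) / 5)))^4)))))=-817309965391920 / 5098815882260759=-0.16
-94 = -94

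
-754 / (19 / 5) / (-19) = 3770 / 361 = 10.44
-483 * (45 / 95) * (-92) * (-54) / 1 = -21595896 / 19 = -1136626.11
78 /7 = 11.14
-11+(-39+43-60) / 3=-89 / 3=-29.67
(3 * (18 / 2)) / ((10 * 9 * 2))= 3 / 20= 0.15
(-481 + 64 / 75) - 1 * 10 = -490.15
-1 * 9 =-9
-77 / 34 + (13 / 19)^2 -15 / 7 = -338467 / 85918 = -3.94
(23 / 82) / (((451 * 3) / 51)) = 391 / 36982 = 0.01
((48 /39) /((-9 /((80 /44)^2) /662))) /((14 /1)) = -21.38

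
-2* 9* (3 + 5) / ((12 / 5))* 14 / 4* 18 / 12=-315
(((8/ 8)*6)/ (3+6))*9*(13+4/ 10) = 402/ 5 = 80.40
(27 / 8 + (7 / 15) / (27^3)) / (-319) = -7971671 / 753465240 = -0.01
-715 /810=-0.88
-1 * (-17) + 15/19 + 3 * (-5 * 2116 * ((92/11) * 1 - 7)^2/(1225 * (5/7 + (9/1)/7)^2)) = 647117/112651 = 5.74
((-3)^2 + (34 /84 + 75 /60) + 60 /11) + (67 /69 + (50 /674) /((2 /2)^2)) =40953089 /2387308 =17.15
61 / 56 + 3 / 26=877 / 728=1.20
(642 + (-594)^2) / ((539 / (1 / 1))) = 655.80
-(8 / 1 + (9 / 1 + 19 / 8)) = -155 / 8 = -19.38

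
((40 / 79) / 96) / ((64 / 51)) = 85 / 20224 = 0.00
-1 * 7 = -7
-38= -38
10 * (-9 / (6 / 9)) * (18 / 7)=-2430 / 7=-347.14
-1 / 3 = -0.33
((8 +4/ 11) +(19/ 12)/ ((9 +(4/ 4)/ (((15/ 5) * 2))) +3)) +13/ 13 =15247/ 1606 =9.49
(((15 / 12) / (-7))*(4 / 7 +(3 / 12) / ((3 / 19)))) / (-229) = 0.00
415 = 415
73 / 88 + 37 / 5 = 3621 / 440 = 8.23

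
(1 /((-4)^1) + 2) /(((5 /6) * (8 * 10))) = 21 /800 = 0.03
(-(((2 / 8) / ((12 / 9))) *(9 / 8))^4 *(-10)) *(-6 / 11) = -7971615 / 738197504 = -0.01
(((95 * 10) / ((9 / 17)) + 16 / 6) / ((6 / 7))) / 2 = 56609 / 54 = 1048.31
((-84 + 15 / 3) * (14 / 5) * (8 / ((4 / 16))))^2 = 1252593664 / 25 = 50103746.56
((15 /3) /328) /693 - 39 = -8864851 /227304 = -39.00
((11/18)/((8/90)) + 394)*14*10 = 112245/2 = 56122.50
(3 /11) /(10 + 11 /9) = 27 /1111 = 0.02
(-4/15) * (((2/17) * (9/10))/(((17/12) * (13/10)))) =-288/18785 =-0.02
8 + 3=11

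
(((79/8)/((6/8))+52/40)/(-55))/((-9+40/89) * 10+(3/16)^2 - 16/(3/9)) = 4944128/2508817575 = 0.00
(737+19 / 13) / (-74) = -4800 / 481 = -9.98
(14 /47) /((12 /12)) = 14 /47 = 0.30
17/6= 2.83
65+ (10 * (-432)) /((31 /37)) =-157825 /31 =-5091.13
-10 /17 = -0.59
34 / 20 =17 / 10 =1.70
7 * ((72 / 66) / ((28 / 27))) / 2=81 / 22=3.68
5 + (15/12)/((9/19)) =275/36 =7.64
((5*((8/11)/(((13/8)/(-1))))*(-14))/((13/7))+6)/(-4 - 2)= -21257/5577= -3.81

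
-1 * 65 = -65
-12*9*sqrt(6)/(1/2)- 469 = -216*sqrt(6)- 469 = -998.09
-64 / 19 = -3.37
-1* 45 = -45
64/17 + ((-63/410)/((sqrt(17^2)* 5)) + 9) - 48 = -1228013/34850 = -35.24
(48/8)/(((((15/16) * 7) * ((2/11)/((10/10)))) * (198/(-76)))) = -608/315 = -1.93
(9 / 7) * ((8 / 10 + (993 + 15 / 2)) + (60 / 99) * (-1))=990687 / 770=1286.61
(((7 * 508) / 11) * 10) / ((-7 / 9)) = -45720 / 11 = -4156.36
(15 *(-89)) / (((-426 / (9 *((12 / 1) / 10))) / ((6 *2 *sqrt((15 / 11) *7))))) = 1254.80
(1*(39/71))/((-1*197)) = -39/13987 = -0.00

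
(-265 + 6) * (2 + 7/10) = -6993/10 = -699.30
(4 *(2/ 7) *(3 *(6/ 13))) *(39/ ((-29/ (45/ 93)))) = -6480/ 6293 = -1.03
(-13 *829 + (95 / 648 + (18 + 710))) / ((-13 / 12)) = 6511657 / 702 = 9275.86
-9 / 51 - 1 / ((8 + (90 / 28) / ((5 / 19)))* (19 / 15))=-19701 / 91409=-0.22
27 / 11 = 2.45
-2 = -2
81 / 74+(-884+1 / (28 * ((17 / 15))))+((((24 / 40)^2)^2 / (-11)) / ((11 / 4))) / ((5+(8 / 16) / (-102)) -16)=-882.87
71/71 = 1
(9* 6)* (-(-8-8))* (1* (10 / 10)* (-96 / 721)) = -82944 / 721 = -115.04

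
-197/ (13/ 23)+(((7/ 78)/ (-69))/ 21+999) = 10502351/ 16146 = 650.46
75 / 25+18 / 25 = 3.72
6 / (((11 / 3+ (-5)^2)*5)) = 9 / 215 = 0.04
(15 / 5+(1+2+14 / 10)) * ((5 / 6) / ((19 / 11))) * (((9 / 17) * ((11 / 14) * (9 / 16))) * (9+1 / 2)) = 120879 / 15232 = 7.94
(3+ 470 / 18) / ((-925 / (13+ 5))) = -524 / 925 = -0.57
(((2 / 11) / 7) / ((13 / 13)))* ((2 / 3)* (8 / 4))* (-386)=-3088 / 231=-13.37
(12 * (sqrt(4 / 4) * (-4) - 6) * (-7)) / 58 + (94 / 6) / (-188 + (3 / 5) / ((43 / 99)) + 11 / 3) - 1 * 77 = -214234297 / 3422116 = -62.60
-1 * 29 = -29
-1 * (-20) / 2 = 10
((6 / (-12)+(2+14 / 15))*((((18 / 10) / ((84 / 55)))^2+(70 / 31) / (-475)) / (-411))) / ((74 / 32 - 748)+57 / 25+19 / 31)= 233317417 / 21146240847438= 0.00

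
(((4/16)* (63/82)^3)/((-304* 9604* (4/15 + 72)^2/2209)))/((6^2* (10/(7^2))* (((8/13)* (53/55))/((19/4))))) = -40299284025/2250380323076440064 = -0.00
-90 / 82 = -45 / 41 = -1.10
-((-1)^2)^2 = -1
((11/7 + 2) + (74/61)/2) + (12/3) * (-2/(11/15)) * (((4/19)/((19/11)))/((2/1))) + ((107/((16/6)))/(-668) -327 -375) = -698.55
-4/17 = -0.24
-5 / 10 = -1 / 2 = -0.50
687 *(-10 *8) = -54960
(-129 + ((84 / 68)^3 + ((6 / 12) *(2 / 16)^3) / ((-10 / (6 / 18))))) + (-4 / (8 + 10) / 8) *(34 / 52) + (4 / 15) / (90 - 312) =-27688369034803 / 217788180480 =-127.13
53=53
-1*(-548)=548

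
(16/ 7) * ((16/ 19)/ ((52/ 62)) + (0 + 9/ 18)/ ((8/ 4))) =708/ 247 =2.87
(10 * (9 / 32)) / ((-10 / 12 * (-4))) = 27 / 32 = 0.84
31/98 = 0.32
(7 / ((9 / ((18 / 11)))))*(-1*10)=-140 / 11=-12.73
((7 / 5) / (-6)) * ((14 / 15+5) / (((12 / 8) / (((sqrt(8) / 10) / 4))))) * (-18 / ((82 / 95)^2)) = 1.58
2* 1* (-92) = -184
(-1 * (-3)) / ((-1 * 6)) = -1 / 2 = -0.50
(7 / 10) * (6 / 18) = 7 / 30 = 0.23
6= 6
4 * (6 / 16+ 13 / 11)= 137 / 22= 6.23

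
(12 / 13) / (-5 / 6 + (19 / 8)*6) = 144 / 2093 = 0.07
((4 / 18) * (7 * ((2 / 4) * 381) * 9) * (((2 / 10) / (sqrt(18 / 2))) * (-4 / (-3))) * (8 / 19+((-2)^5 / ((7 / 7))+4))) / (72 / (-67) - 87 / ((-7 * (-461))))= 402871742896 / 67879305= 5935.12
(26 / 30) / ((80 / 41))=533 / 1200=0.44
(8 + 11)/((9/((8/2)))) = 76/9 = 8.44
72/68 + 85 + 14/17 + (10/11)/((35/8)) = 114001/1309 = 87.09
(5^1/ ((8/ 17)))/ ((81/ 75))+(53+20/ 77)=1049441/ 16632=63.10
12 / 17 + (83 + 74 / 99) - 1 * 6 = 132037 / 1683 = 78.45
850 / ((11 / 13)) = 11050 / 11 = 1004.55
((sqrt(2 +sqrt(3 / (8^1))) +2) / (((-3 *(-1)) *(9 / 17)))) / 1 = 17 *sqrt(sqrt(6) +8) / 54 +34 / 27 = 2.28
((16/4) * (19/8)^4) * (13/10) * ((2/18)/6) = 1694173/552960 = 3.06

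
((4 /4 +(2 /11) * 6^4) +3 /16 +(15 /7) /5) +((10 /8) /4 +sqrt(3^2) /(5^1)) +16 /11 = 184507 /770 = 239.62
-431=-431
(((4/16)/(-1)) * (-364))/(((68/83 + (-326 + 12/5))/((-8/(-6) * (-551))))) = 41617030/200931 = 207.12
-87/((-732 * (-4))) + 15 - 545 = -517309/976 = -530.03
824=824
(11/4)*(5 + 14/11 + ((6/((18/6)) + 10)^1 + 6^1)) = 267/4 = 66.75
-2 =-2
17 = 17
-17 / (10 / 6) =-51 / 5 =-10.20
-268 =-268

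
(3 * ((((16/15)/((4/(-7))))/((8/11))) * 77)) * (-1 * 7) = 41503/10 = 4150.30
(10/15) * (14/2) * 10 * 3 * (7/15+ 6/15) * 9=1092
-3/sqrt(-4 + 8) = -3/2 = -1.50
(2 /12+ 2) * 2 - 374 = -1109 /3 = -369.67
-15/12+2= 3/4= 0.75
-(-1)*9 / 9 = 1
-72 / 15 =-24 / 5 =-4.80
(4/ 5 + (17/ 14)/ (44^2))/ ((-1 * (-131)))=108501/ 17753120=0.01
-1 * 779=-779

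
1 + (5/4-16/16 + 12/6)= 13/4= 3.25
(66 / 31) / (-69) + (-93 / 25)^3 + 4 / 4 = -562709666 / 11140625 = -50.51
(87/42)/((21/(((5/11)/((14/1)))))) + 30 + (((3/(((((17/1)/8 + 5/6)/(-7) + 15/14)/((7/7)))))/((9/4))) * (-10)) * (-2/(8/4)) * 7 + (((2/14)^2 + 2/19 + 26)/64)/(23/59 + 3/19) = 8465086053323/48482265216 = 174.60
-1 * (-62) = 62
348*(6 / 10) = 1044 / 5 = 208.80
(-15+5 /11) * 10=-1600 /11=-145.45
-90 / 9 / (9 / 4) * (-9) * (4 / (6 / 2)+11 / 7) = 2440 / 21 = 116.19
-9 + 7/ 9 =-74/ 9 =-8.22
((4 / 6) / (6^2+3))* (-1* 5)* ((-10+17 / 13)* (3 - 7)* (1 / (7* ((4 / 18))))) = -2260 / 1183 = -1.91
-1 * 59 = -59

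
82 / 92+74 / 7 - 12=-173 / 322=-0.54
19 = 19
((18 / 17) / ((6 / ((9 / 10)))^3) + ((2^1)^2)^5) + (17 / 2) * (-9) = 64430243 / 68000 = 947.50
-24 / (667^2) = -24 / 444889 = -0.00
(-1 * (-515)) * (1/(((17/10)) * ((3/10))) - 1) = 494.80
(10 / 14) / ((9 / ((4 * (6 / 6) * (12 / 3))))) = 80 / 63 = 1.27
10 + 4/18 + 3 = 119/9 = 13.22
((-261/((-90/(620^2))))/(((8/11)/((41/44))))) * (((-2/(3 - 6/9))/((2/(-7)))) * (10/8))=85697175/16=5356073.44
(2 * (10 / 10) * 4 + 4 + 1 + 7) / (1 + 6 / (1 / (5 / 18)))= 15 / 2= 7.50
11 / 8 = 1.38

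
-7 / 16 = -0.44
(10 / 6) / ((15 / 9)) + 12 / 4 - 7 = -3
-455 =-455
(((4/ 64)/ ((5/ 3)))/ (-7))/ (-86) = 3/ 48160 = 0.00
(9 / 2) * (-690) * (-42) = 130410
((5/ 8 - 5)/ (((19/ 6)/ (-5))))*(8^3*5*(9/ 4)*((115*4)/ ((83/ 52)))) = 18083520000/ 1577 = 11467038.68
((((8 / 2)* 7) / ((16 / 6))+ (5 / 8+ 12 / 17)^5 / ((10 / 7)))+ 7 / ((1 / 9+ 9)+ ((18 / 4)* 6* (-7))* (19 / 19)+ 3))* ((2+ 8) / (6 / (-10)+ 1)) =6195521607316265 / 18517297922048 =334.58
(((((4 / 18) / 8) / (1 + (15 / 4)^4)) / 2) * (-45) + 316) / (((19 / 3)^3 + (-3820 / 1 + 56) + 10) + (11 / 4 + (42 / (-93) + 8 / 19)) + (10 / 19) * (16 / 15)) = -1022768748432 / 11317508810783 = -0.09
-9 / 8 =-1.12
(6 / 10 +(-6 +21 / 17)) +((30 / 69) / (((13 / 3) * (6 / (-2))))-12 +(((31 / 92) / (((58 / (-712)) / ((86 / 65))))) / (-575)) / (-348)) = -91881488233 / 5672334750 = -16.20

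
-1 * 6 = -6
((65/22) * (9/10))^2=13689/1936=7.07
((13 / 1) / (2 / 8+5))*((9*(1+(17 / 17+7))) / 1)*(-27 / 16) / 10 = -9477 / 280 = -33.85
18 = 18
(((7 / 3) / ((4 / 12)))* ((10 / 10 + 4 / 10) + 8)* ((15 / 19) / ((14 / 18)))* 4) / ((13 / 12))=60912 / 247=246.61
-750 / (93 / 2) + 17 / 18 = -8473 / 558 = -15.18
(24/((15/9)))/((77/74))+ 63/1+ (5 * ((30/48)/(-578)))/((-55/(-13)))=76.84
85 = 85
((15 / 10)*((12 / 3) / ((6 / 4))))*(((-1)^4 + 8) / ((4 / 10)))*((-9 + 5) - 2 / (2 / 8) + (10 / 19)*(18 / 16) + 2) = -32175 / 38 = -846.71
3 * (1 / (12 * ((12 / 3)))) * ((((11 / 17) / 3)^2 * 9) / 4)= 121 / 18496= 0.01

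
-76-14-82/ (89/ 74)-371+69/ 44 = -2066127/ 3916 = -527.61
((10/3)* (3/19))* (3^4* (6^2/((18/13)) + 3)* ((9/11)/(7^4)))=211410/501809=0.42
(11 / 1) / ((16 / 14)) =77 / 8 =9.62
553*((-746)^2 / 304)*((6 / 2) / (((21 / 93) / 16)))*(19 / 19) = 4088723052 / 19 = 215195950.11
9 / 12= 3 / 4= 0.75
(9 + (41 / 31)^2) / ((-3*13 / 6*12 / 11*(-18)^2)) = -56815 / 12143196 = -0.00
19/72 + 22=1603/72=22.26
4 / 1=4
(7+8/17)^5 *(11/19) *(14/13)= 5087908888678/350704679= 14507.67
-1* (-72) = 72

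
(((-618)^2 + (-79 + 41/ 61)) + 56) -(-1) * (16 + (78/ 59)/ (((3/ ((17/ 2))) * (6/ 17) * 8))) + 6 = 65978307385/ 172752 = 381925.00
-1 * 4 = -4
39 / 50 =0.78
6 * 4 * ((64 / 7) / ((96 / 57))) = 912 / 7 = 130.29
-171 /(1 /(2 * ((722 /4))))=-61731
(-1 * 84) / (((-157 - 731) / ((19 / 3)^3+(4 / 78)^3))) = 11720513 / 487734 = 24.03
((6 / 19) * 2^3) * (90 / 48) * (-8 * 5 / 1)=-3600 / 19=-189.47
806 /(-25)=-806 /25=-32.24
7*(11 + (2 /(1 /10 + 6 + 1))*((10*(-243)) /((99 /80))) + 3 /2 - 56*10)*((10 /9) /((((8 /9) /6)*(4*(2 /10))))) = -72229.30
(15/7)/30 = 1/14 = 0.07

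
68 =68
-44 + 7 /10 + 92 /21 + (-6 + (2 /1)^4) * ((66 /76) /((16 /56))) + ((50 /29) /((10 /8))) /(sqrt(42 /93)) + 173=20 * sqrt(434) /203 + 328129 /1995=166.53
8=8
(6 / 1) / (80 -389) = -2 / 103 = -0.02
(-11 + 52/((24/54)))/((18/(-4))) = -212/9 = -23.56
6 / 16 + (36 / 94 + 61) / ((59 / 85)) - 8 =1792647 / 22184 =80.81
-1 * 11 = -11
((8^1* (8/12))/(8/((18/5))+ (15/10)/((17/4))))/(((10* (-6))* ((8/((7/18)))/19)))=-2261/70920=-0.03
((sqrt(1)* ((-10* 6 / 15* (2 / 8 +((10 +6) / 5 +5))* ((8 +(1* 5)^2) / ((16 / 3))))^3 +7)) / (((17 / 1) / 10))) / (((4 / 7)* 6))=-32784110533237 / 20889600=-1569398.67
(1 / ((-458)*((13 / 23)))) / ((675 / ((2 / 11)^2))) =-46 / 243146475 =-0.00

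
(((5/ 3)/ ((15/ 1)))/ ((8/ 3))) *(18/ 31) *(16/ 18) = 2/ 93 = 0.02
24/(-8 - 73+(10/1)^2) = 24/19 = 1.26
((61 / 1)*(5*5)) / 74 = 1525 / 74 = 20.61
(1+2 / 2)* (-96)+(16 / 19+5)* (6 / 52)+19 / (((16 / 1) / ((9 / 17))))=-12811803 / 67184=-190.70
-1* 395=-395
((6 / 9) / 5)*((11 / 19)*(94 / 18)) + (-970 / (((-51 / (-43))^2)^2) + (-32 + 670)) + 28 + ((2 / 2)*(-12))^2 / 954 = 6007435927646 / 34062787035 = 176.36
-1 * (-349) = 349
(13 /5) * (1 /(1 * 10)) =13 /50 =0.26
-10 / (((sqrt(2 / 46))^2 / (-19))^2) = -1909690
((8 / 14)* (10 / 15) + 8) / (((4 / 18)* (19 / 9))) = 17.86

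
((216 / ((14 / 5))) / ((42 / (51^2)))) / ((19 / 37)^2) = 18116.86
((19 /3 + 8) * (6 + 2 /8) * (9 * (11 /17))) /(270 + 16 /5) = 177375 /92888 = 1.91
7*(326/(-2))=-1141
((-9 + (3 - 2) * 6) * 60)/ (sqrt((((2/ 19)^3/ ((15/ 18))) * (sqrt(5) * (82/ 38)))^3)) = -235229405 * sqrt(123) * 5^(3/ 4)/ 26896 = -324327.65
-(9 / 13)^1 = -9 / 13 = -0.69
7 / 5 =1.40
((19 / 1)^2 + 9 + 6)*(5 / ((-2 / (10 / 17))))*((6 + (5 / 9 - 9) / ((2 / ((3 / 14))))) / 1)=-1005800 / 357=-2817.37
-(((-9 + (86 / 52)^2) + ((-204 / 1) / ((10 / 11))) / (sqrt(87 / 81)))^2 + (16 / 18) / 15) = -419730567939071 / 8945305200 - 1425501 * sqrt(87) / 4901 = -49634.84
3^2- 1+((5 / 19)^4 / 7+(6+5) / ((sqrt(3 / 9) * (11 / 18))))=7298601 / 912247+18 * sqrt(3)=39.18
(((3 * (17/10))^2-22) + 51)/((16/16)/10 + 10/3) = 16503/1030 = 16.02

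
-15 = -15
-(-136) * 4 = 544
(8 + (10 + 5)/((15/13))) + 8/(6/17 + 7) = 2761/125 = 22.09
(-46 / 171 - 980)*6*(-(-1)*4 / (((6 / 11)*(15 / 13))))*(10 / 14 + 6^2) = -24641692504 / 17955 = -1372413.95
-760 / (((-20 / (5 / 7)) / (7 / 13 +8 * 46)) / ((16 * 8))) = 116517120 / 91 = 1280407.91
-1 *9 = -9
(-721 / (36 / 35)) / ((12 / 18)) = -25235 / 24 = -1051.46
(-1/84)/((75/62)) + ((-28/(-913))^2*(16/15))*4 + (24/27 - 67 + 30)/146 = -24263202721/95839595775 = -0.25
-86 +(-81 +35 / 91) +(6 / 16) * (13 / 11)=-190101 / 1144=-166.17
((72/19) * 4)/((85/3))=864/1615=0.53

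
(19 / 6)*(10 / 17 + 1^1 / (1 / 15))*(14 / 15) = 46.07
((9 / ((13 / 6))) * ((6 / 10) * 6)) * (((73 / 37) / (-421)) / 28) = -17739 / 7087535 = -0.00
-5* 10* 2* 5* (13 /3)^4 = -14280500 /81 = -176302.47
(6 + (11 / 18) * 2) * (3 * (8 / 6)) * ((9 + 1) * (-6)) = -1733.33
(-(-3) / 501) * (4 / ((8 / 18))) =9 / 167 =0.05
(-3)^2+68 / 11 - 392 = -4145 / 11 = -376.82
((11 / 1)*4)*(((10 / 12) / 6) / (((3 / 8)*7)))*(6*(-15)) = -4400 / 21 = -209.52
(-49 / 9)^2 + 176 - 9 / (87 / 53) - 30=399704 / 2349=170.16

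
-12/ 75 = -4/ 25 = -0.16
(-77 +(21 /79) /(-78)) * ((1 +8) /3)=-474495 /2054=-231.01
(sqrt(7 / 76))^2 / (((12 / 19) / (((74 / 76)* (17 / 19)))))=4403 / 34656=0.13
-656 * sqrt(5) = -1466.86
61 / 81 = 0.75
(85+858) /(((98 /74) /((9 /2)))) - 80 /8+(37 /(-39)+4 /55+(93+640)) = 825368443 /210210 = 3926.40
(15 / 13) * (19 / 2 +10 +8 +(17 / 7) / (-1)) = 28.93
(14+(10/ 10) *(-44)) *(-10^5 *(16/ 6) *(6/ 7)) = 48000000/ 7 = 6857142.86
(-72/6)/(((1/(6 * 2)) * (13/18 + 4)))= -2592/85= -30.49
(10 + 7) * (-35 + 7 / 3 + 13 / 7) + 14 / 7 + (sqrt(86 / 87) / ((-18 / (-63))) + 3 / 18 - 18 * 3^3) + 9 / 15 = -211469 / 210 + 7 * sqrt(7482) / 174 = -1003.52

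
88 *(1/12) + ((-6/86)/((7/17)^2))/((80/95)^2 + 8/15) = 297785297/42527688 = 7.00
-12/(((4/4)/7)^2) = -588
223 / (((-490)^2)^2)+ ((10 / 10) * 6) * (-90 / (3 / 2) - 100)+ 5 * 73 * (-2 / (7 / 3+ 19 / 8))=-7263649259974801 / 6514225130000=-1115.04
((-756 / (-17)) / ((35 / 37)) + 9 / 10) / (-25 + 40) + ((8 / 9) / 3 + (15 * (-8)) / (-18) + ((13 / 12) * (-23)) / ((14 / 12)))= -179929 / 16065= -11.20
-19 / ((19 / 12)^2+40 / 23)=-62928 / 14063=-4.47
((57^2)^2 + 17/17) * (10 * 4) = 422240080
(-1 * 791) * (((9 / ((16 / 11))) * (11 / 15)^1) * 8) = -287133 / 10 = -28713.30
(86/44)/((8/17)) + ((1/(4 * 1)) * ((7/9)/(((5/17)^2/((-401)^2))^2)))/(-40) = -16796883361.56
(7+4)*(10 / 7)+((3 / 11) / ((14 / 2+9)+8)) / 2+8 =29223 / 1232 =23.72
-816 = -816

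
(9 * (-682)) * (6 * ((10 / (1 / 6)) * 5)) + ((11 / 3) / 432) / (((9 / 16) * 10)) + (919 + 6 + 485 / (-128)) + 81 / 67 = -11047477.58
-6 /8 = -3 /4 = -0.75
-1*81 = -81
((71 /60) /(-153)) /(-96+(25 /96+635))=-568 /39603285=-0.00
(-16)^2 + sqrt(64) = 264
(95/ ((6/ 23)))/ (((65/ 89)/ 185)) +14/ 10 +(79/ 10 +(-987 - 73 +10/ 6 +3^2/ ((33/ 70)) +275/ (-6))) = 391121197/ 4290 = 91170.44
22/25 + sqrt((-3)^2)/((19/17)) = 1693/475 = 3.56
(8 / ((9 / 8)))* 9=64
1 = 1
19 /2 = 9.50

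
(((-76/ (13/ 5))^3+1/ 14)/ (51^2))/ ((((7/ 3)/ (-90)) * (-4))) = -11523087045/ 124446868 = -92.59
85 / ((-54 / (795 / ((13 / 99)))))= -247775 / 26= -9529.81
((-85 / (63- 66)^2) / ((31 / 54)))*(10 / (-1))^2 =-51000 / 31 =-1645.16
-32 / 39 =-0.82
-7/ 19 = -0.37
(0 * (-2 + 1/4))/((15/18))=0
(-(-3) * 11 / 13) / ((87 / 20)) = 220 / 377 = 0.58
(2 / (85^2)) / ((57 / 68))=8 / 24225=0.00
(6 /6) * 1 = 1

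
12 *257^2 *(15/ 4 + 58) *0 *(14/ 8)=0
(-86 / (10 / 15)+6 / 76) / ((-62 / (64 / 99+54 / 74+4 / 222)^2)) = 4.04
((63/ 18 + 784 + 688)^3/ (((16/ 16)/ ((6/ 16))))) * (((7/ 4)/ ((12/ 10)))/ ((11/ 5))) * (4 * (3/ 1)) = 13491707959275/ 1408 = 9582178948.35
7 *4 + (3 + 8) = 39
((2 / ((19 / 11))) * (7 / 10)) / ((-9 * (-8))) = 77 / 6840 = 0.01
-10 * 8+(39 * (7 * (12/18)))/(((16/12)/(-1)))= -433/2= -216.50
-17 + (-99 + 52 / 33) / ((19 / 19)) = -3776 / 33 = -114.42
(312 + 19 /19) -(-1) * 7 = 320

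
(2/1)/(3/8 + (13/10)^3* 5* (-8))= -400/17501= -0.02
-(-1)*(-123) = -123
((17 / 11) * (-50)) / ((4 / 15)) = -6375 / 22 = -289.77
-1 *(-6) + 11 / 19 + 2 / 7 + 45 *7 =321.86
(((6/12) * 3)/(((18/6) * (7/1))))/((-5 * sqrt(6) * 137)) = -sqrt(6)/57540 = -0.00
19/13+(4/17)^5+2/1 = 63906877/18458141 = 3.46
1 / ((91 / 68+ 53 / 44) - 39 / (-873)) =108834 / 281603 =0.39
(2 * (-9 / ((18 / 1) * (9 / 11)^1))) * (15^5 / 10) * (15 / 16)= -2784375 / 32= -87011.72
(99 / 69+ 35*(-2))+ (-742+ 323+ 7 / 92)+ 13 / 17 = -486.72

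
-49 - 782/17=-95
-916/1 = -916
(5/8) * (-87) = -435/8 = -54.38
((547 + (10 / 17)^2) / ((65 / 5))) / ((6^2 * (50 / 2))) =158183 / 3381300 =0.05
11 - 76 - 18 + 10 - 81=-154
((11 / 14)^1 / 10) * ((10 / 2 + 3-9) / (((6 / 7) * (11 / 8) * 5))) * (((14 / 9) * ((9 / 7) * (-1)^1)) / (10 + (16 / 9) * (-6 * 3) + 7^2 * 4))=1 / 6525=0.00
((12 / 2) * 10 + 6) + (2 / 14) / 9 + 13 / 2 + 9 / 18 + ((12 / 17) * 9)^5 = 932208030584 / 89450991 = 10421.44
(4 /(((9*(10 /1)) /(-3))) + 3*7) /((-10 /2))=-313 /75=-4.17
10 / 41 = 0.24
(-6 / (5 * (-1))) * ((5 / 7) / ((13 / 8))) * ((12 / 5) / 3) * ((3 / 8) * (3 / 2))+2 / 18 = 1427 / 4095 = 0.35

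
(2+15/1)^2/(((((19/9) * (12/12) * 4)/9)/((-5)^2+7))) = 187272/19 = 9856.42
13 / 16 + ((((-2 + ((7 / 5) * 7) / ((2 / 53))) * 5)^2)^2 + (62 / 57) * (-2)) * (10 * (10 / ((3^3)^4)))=251381046896933081 / 484674192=518659856.55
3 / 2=1.50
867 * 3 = 2601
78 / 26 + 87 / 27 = 56 / 9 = 6.22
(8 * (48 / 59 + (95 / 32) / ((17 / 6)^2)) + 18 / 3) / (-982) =-263727 / 16744082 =-0.02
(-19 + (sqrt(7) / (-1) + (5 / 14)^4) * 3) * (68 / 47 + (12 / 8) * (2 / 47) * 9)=-69162755 / 1805552 - 285 * sqrt(7) / 47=-54.35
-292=-292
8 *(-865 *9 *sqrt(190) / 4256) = -7785 *sqrt(190) / 532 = -201.71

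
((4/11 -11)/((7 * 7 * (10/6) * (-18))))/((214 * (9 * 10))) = 13/34603800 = 0.00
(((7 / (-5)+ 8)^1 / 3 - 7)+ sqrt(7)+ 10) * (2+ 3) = 5 * sqrt(7)+ 26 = 39.23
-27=-27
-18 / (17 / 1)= -18 / 17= -1.06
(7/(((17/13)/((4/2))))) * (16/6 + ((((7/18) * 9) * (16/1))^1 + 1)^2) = 1775410/51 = 34811.96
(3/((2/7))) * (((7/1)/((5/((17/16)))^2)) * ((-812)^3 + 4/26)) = -147841589017773/83200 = -1776942175.69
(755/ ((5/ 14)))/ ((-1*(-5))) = 2114/ 5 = 422.80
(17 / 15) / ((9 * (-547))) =-17 / 73845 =-0.00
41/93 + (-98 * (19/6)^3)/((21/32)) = -11906117/2511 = -4741.58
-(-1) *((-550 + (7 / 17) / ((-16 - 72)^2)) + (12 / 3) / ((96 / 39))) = -72192465 / 131648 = -548.37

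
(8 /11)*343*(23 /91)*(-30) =-270480 /143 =-1891.47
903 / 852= 301 / 284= 1.06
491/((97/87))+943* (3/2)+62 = 371875/194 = 1916.88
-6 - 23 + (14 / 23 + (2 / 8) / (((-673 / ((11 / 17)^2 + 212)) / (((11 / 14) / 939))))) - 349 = -29591370028019 / 78410298568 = -377.39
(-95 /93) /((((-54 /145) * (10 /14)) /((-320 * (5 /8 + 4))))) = -14270900 /2511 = -5683.35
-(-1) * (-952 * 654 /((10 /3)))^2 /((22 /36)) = 15699449227392 /275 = 57088906281.43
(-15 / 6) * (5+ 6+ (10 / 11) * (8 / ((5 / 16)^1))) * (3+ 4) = -13195 / 22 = -599.77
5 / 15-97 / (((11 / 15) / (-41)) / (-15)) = -2684464 / 33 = -81347.39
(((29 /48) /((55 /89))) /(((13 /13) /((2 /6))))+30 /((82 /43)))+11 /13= 71356793 /4221360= 16.90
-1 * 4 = -4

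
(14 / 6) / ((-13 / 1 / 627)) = -1463 / 13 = -112.54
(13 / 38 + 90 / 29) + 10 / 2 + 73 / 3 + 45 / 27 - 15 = 21429 / 1102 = 19.45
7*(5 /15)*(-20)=-140 /3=-46.67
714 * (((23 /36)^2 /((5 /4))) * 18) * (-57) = -1196069 /5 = -239213.80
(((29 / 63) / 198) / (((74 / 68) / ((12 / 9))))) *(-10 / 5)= -3944 / 692307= -0.01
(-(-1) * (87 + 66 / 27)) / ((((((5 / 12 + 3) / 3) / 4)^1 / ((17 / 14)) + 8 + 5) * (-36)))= -27370 / 145791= -0.19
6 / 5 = 1.20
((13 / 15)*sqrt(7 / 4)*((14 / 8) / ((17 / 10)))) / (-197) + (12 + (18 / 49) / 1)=606 / 49-91*sqrt(7) / 40188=12.36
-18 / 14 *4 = -36 / 7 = -5.14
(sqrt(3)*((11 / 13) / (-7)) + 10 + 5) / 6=5 / 2 - 11*sqrt(3) / 546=2.47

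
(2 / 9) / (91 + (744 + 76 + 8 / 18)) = 0.00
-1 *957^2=-915849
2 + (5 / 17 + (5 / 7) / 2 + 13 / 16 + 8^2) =128451 / 1904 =67.46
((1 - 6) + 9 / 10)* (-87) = 3567 / 10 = 356.70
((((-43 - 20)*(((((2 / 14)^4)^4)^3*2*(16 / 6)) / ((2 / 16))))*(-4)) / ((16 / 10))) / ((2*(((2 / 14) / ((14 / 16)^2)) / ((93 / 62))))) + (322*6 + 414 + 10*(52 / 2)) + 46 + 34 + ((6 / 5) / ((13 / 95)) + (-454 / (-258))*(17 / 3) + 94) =860975412854181304424575665771201717801652255 / 307629563517212403323330598420926854493724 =2798.74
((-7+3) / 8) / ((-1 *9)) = 1 / 18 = 0.06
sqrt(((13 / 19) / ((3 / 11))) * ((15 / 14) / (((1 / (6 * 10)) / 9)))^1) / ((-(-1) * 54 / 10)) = 25 * sqrt(114114) / 1197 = 7.06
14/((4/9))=63/2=31.50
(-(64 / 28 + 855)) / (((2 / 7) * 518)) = -6001 / 1036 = -5.79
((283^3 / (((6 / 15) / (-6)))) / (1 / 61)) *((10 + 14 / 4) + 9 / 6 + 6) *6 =-2613069409230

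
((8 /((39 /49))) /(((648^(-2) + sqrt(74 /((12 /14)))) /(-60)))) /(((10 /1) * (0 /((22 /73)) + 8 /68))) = 2798240256 /197889105383411-391664092151808 * sqrt(777) /197889105383411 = -55.17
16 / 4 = 4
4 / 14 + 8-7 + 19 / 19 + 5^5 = 21891 / 7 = 3127.29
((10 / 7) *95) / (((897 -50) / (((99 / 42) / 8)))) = 1425 / 30184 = 0.05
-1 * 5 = -5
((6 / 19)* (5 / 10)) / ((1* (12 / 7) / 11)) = 77 / 76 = 1.01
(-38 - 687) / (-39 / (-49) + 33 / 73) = -580.94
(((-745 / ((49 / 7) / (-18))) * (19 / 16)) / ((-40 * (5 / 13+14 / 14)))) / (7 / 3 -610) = 0.07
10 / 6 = 5 / 3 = 1.67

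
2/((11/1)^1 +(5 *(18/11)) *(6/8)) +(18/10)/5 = 4493/9425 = 0.48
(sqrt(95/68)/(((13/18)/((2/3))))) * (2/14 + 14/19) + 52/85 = 52/85 + 54 * sqrt(1615)/2261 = 1.57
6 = 6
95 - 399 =-304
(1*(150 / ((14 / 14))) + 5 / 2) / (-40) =-3.81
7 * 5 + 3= 38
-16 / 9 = -1.78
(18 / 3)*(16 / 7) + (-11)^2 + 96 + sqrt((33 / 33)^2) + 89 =2245 / 7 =320.71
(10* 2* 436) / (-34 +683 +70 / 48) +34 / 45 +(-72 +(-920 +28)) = -667256806 / 702495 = -949.84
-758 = -758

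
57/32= 1.78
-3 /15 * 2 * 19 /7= -38 /35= -1.09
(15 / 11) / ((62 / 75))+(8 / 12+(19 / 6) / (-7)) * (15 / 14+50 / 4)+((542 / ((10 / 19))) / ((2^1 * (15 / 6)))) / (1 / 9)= 776215644 / 417725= 1858.20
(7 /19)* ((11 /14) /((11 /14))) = 7 /19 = 0.37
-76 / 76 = -1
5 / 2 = 2.50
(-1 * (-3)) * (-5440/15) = -1088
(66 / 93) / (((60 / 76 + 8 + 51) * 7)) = 209 / 123256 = 0.00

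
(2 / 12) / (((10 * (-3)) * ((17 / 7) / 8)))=-14 / 765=-0.02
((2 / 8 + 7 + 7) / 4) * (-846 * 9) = -216999 / 8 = -27124.88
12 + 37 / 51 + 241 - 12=12328 / 51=241.73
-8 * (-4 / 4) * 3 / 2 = 12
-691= -691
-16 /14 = -8 /7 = -1.14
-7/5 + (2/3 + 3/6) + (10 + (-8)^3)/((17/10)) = -150719/510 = -295.53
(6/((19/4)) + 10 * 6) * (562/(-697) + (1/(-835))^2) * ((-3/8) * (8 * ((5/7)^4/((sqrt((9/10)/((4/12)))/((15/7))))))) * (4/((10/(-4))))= -80.49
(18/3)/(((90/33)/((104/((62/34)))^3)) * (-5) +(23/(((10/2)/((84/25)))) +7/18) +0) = 205169709888000/541812695807863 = 0.38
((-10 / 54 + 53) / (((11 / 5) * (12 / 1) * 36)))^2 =12709225 / 4115479104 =0.00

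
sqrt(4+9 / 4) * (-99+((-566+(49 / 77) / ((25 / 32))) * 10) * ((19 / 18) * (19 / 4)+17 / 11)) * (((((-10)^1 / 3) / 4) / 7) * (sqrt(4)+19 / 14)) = 37139.85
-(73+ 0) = -73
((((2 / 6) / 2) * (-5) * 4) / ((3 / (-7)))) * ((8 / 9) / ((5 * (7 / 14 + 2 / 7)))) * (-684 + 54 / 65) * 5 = -7736512 / 1287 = -6011.28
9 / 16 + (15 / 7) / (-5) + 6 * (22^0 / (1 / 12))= 8079 / 112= 72.13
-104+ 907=803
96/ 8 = 12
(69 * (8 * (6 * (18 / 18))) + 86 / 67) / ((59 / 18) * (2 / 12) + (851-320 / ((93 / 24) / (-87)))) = 0.41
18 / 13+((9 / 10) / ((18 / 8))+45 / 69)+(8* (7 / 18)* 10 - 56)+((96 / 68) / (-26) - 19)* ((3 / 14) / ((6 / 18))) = -111123599 / 3202290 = -34.70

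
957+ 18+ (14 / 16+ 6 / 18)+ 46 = 24533 / 24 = 1022.21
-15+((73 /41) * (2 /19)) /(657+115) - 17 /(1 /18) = -321.00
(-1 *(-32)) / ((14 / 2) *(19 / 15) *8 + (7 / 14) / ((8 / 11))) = 7680 / 17189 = 0.45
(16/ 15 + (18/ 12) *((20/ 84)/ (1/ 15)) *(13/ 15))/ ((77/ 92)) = 5014/ 735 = 6.82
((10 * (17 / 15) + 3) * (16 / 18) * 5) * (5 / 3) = 106.17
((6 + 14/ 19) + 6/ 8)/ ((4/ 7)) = 3983/ 304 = 13.10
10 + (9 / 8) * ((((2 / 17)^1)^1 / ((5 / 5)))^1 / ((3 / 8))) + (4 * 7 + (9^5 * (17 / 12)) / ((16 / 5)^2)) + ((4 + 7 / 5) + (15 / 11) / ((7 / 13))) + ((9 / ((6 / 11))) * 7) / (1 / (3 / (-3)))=54286843147 / 6702080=8100.00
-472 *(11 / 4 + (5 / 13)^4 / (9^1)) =-333944602 / 257049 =-1299.15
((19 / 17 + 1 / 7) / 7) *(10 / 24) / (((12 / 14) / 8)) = 250 / 357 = 0.70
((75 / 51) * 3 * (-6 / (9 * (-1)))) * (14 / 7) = 100 / 17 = 5.88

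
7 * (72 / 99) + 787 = 8713 / 11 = 792.09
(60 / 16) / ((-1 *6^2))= -5 / 48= -0.10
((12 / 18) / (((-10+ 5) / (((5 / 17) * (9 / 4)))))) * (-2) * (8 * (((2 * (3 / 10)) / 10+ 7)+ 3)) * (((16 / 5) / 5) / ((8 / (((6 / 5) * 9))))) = 651888 / 53125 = 12.27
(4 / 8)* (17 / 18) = 17 / 36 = 0.47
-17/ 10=-1.70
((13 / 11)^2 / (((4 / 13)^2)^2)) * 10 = 24134045 / 15488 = 1558.24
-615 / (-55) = 123 / 11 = 11.18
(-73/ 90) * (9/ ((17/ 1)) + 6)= -5.30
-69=-69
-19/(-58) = 19/58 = 0.33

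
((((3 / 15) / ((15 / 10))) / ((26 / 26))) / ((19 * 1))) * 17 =0.12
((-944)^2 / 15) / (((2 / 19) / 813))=2294229632 / 5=458845926.40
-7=-7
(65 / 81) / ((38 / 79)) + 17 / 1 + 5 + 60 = 257531 / 3078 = 83.67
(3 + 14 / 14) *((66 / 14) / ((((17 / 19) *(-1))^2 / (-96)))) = -4574592 / 2023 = -2261.29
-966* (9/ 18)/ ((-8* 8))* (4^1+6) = 2415/ 32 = 75.47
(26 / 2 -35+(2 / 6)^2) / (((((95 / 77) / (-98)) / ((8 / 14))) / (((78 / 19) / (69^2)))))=22086064 / 25780815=0.86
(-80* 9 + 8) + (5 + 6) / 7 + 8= -4917 / 7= -702.43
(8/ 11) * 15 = 120/ 11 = 10.91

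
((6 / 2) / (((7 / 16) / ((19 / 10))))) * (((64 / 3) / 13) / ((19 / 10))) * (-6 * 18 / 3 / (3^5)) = -4096 / 2457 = -1.67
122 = 122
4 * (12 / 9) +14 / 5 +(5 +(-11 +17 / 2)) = 319 / 30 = 10.63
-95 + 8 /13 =-1227 /13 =-94.38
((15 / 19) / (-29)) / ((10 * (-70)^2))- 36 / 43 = -194392929 / 232191400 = -0.84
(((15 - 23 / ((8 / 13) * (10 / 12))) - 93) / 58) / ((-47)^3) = 2457 / 120434680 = 0.00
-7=-7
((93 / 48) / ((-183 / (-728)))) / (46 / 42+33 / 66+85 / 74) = 56203 / 20008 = 2.81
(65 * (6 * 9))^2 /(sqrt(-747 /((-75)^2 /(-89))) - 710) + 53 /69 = -125736454651337 /7246267599 - 102667500 * sqrt(7387) /105018371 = -17435.92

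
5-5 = 0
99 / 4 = 24.75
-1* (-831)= 831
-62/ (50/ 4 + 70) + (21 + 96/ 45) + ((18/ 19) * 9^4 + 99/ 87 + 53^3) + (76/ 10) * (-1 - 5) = 4699414653/ 30305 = 155070.60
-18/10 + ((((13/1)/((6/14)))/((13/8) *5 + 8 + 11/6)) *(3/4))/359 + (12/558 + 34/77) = -7387172971/5540071845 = -1.33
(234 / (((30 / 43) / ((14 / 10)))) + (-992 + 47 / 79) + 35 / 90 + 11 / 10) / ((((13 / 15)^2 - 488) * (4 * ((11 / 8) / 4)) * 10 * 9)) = 36997324 / 4287120255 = 0.01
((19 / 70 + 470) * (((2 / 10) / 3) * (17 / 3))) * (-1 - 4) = -186541 / 210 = -888.29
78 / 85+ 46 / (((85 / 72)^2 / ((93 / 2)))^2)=2673015678006 / 52200625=51206.58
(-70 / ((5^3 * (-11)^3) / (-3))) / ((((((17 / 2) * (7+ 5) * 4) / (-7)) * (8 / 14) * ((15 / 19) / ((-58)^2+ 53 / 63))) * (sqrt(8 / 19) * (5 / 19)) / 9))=749960533 * sqrt(38) / 543048000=8.51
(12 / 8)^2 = 9 / 4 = 2.25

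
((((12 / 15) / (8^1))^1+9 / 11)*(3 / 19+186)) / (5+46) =119079 / 35530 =3.35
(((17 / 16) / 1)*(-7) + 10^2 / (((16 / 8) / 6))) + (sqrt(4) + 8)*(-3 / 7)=32287 / 112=288.28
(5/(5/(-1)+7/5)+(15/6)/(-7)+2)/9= 16/567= 0.03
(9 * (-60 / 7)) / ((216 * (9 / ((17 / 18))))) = -85 / 2268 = -0.04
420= 420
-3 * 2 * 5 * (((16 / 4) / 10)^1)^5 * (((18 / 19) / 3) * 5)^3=-41472 / 34295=-1.21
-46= -46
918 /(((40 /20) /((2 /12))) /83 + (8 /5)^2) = 952425 /2806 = 339.42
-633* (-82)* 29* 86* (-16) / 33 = -690419008 / 11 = -62765364.36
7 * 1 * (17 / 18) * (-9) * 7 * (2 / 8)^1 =-833 / 8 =-104.12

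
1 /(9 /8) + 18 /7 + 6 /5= 1468 /315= 4.66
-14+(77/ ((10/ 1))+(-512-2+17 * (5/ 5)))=-5033/ 10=-503.30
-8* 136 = -1088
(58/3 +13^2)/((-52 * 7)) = -565/1092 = -0.52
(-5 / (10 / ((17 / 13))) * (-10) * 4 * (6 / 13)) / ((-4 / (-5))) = 2550 / 169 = 15.09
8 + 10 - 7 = 11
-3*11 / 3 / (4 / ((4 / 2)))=-11 / 2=-5.50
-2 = -2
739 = 739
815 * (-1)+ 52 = -763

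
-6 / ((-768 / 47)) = 47 / 128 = 0.37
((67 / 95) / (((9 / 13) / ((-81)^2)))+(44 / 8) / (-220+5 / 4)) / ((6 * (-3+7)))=111117407 / 399000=278.49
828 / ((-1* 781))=-828 / 781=-1.06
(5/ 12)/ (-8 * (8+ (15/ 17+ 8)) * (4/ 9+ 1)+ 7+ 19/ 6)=-0.00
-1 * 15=-15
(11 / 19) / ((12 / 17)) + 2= 643 / 228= 2.82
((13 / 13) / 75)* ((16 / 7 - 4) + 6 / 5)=-6 / 875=-0.01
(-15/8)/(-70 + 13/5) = 0.03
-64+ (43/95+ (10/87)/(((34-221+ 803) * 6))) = -970604237/15273720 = -63.55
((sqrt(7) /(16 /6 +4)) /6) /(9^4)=sqrt(7) /262440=0.00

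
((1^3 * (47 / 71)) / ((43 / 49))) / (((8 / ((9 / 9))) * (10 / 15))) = 6909 / 48848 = 0.14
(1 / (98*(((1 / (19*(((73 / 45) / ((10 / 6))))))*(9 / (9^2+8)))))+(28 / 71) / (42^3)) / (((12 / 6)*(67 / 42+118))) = 4382239 / 561696975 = 0.01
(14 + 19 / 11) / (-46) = -173 / 506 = -0.34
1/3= 0.33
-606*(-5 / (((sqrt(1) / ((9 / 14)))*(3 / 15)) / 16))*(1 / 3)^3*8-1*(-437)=326259 / 7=46608.43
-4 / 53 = -0.08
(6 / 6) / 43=1 / 43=0.02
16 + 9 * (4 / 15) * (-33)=-316 / 5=-63.20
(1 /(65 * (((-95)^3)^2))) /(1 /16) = 16 /47780972890625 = 0.00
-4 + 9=5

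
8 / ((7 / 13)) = 104 / 7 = 14.86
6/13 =0.46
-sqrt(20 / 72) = -sqrt(10) / 6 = -0.53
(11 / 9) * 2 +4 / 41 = 938 / 369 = 2.54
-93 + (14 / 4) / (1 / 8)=-65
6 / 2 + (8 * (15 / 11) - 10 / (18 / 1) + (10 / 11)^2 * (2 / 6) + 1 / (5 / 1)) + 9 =124304 / 5445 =22.83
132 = 132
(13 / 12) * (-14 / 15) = -91 / 90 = -1.01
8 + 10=18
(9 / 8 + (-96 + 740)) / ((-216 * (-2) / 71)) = 366431 / 3456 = 106.03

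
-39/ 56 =-0.70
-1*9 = -9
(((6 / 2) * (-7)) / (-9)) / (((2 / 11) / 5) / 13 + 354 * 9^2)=5005 / 61505736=0.00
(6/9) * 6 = 4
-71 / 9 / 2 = -71 / 18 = -3.94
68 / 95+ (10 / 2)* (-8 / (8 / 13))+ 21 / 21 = -6012 / 95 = -63.28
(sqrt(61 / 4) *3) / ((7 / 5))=15 *sqrt(61) / 14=8.37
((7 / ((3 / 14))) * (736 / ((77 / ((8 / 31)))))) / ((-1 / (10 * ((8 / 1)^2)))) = -52756480 / 1023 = -51570.36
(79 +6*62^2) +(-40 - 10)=23093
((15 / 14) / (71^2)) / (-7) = -15 / 494018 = -0.00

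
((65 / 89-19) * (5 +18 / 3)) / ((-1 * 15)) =5962 / 445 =13.40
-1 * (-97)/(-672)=-97/672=-0.14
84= 84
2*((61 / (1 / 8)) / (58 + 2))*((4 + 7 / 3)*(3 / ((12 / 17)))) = 19703 / 45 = 437.84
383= 383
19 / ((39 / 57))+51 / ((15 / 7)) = 3352 / 65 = 51.57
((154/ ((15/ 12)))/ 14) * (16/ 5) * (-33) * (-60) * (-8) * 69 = -153888768/ 5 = -30777753.60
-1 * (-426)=426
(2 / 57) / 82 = 1 / 2337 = 0.00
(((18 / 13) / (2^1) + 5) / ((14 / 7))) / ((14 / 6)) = 111 / 91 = 1.22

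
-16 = -16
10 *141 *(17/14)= 11985/7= 1712.14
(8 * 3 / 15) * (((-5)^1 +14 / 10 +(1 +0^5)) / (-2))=52 / 25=2.08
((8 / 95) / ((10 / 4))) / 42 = 8 / 9975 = 0.00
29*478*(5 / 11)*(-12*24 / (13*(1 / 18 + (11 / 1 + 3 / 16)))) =-12415.61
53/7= 7.57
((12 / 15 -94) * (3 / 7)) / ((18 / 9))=-19.97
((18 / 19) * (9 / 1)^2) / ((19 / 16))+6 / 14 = 164379 / 2527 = 65.05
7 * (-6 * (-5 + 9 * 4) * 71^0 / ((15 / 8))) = -3472 / 5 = -694.40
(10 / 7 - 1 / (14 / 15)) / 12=5 / 168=0.03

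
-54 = -54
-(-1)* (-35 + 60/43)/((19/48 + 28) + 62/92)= -1595280/1379999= -1.16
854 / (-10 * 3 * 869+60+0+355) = -122 / 3665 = -0.03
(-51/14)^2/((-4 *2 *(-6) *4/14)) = 867/896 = 0.97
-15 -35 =-50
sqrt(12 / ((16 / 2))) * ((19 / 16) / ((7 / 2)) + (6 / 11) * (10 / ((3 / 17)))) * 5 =96245 * sqrt(6) / 1232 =191.36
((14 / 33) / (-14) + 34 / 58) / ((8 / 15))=665 / 638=1.04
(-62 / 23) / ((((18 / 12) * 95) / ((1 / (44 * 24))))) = -31 / 1730520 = -0.00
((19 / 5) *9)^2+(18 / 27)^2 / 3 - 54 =753157 / 675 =1115.79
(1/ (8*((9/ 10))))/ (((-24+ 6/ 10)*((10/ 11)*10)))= -11/ 16848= -0.00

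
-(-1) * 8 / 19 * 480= 3840 / 19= 202.11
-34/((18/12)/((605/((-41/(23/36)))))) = 236555/1107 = 213.69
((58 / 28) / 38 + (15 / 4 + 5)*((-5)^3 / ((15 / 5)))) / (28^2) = -145447 / 312816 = -0.46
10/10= 1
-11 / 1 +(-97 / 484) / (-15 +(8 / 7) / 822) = -10.99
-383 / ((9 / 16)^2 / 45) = -54471.11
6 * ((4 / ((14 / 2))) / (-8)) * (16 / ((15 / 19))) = -304 / 35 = -8.69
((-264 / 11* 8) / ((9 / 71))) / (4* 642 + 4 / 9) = -3408 / 5779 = -0.59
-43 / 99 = -0.43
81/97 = 0.84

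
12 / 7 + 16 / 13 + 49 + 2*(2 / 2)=4909 / 91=53.95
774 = 774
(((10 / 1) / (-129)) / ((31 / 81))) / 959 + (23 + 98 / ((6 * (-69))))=6023515174 / 264617829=22.76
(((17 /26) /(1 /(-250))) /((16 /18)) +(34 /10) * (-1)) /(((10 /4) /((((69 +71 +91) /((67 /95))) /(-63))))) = 389.50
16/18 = 8/9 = 0.89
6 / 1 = 6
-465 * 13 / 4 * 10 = -30225 / 2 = -15112.50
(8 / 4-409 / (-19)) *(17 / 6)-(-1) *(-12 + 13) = 2571 / 38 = 67.66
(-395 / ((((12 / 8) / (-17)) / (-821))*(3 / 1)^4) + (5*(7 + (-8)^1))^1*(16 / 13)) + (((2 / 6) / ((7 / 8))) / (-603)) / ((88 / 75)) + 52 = -738735595133 / 16297281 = -45328.76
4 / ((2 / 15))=30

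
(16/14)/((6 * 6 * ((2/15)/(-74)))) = -370/21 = -17.62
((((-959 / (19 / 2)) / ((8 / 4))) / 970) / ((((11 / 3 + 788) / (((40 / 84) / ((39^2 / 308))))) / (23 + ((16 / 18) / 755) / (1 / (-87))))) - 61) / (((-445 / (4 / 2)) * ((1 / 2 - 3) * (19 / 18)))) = -7358803814694184 / 70831669204359375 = -0.10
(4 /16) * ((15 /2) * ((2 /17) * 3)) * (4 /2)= 45 /34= 1.32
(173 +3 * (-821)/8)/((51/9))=-3237/136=-23.80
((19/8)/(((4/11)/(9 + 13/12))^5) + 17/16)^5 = 3149339286921192901485237839172148151753965824302089619870704576837558440787159395257/35194991880665851102106412706428088548247732224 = 89482597342244672096954040000000000000.00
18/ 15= 6/ 5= 1.20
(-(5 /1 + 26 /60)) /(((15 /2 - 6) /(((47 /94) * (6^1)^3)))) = -1956 /5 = -391.20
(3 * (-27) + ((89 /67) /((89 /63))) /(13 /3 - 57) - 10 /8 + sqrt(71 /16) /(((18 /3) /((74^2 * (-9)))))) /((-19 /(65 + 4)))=120182475 /402268 + 283383 * sqrt(71) /38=63136.33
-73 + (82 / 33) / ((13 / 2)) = -31153 / 429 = -72.62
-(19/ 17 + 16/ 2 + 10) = -325/ 17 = -19.12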